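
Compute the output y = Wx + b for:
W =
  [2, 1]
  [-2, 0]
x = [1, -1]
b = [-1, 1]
y = [0, -1]

Wx = [2×1 + 1×-1, -2×1 + 0×-1]
   = [1, -2]
y = Wx + b = [1 + -1, -2 + 1] = [0, -1]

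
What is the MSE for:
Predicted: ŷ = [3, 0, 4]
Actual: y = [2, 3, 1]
MSE = 6.333

MSE = (1/3)((3-2)² + (0-3)² + (4-1)²) = (1/3)(1 + 9 + 9) = 6.333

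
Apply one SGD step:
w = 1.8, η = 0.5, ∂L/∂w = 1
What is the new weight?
w_new = 1.3

w_new = w - η·∂L/∂w = 1.8 - 0.5×(1) = 1.8 - (0.5) = 1.3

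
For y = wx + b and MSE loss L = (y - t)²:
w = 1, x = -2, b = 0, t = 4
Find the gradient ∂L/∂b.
∂L/∂b = -12

y = wx + b = (1)(-2) + 0 = -2
∂L/∂y = 2(y - t) = 2(-2 - 4) = -12
∂y/∂b = 1
∂L/∂b = ∂L/∂y · ∂y/∂b = -12 × 1 = -12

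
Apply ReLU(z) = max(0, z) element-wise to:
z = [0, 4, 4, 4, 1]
h = [0, 4, 4, 4, 1]

ReLU applied element-wise: max(0,0)=0, max(0,4)=4, max(0,4)=4, max(0,4)=4, max(0,1)=1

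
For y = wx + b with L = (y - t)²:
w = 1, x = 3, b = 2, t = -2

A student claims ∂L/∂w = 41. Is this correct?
Incorrect

y = (1)(3) + 2 = 5
∂L/∂y = 2(y - t) = 2(5 - -2) = 14
∂y/∂w = x = 3
∂L/∂w = 14 × 3 = 42

Claimed value: 41
Incorrect: The correct gradient is 42.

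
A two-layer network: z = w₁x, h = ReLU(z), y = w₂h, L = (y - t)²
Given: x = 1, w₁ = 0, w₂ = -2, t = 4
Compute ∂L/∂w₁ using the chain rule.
∂L/∂w₁ = 0

Forward pass:
z = w₁x = 0×1 = 0
h = ReLU(0) = 0
y = w₂h = -2×0 = 0

Backward pass:
∂L/∂y = 2(y - t) = 2(0 - 4) = -8
∂y/∂h = w₂ = -2
∂h/∂z = 0 (ReLU derivative)
∂z/∂w₁ = x = 1

∂L/∂w₁ = -8 × -2 × 0 × 1 = 0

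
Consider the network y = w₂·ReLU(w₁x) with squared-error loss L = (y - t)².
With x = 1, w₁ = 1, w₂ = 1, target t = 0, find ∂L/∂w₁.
∂L/∂w₁ = 2

Forward pass:
z = w₁x = 1×1 = 1
h = ReLU(1) = 1
y = w₂h = 1×1 = 1

Backward pass:
∂L/∂y = 2(y - t) = 2(1 - 0) = 2
∂y/∂h = w₂ = 1
∂h/∂z = 1 (ReLU derivative)
∂z/∂w₁ = x = 1

∂L/∂w₁ = 2 × 1 × 1 × 1 = 2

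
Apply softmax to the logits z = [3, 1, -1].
p = [0.8668, 0.1173, 0.0159]

exp(z) = [20.09, 2.718, 0.3679]
Sum = 23.17
p = [0.8668, 0.1173, 0.0159]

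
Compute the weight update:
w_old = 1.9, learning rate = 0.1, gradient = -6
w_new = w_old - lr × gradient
w_new = 2.5

w_new = w - η·∂L/∂w = 1.9 - 0.1×(-6) = 1.9 - (-0.6) = 2.5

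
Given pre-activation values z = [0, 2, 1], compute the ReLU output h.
h = [0, 2, 1]

ReLU applied element-wise: max(0,0)=0, max(0,2)=2, max(0,1)=1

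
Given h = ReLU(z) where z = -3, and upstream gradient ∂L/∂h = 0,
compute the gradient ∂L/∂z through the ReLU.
∂L/∂z = 0

h = ReLU(-3) = 0
Since z < 0: ∂h/∂z = 0
∂L/∂z = ∂L/∂h · ∂h/∂z = 0 × 0 = 0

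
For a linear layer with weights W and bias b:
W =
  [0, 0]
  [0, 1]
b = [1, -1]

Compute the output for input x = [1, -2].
y = [1, -3]

Wx = [0×1 + 0×-2, 0×1 + 1×-2]
   = [0, -2]
y = Wx + b = [0 + 1, -2 + -1] = [1, -3]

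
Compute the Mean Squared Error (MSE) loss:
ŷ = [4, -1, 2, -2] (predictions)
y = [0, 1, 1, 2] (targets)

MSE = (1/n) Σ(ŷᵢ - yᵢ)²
MSE = 9.25

MSE = (1/4)((4-0)² + (-1-1)² + (2-1)² + (-2-2)²) = (1/4)(16 + 4 + 1 + 16) = 9.25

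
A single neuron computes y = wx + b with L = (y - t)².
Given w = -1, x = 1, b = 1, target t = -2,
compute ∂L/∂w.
∂L/∂w = 4

y = wx + b = (-1)(1) + 1 = 0
∂L/∂y = 2(y - t) = 2(0 - -2) = 4
∂y/∂w = x = 1
∂L/∂w = ∂L/∂y · ∂y/∂w = 4 × 1 = 4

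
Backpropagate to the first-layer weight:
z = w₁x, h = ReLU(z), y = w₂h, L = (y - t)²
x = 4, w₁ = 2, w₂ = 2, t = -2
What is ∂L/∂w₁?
∂L/∂w₁ = 288

Forward pass:
z = w₁x = 2×4 = 8
h = ReLU(8) = 8
y = w₂h = 2×8 = 16

Backward pass:
∂L/∂y = 2(y - t) = 2(16 - -2) = 36
∂y/∂h = w₂ = 2
∂h/∂z = 1 (ReLU derivative)
∂z/∂w₁ = x = 4

∂L/∂w₁ = 36 × 2 × 1 × 4 = 288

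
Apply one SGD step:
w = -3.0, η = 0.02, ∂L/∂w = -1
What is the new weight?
w_new = -2.98

w_new = w - η·∂L/∂w = -3.0 - 0.02×(-1) = -3.0 - (-0.02) = -2.98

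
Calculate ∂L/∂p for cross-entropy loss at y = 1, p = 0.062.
∂L/∂p = -16.13

∂L/∂p = -y/p + (1-y)/(1-p) = -1/0.062 + 0 = -16.13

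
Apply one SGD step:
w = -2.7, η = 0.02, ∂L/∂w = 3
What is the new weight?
w_new = -2.76

w_new = w - η·∂L/∂w = -2.7 - 0.02×(3) = -2.7 - (0.06) = -2.76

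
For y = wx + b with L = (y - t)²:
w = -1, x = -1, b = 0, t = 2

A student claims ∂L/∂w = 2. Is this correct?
Correct

y = (-1)(-1) + 0 = 1
∂L/∂y = 2(y - t) = 2(1 - 2) = -2
∂y/∂w = x = -1
∂L/∂w = -2 × -1 = 2

Claimed value: 2
Correct: The correct gradient is 2.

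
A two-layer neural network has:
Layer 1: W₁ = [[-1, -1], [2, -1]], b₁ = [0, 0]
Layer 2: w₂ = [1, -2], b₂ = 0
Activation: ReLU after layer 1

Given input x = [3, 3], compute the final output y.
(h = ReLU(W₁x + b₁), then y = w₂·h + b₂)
y = -6

Layer 1 pre-activation: z₁ = [-6, 3]
After ReLU: h = [0, 3]
Layer 2 output: y = 1×0 + -2×3 + 0 = -6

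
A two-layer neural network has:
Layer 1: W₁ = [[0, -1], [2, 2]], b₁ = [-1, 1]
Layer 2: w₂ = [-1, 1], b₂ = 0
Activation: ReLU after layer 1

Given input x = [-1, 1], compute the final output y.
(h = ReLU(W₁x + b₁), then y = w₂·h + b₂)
y = 1

Layer 1 pre-activation: z₁ = [-2, 1]
After ReLU: h = [0, 1]
Layer 2 output: y = -1×0 + 1×1 + 0 = 1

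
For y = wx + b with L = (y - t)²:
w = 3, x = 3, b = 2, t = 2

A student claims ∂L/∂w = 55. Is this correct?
Incorrect

y = (3)(3) + 2 = 11
∂L/∂y = 2(y - t) = 2(11 - 2) = 18
∂y/∂w = x = 3
∂L/∂w = 18 × 3 = 54

Claimed value: 55
Incorrect: The correct gradient is 54.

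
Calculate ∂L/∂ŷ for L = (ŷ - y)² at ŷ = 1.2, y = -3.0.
∂L/∂ŷ = 8.4

∂L/∂ŷ = 2(ŷ - y) = 2(1.2 - -3.0) = 2(4.2) = 8.4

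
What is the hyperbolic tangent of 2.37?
0.9827

tanh(2.37) = (e^(2.37) - e^(-2.37))/(e^(2.37) + e^(-2.37)) = 0.9827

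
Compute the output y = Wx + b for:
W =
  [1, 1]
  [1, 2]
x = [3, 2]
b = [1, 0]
y = [6, 7]

Wx = [1×3 + 1×2, 1×3 + 2×2]
   = [5, 7]
y = Wx + b = [5 + 1, 7 + 0] = [6, 7]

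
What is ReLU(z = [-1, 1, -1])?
h = [0, 1, 0]

ReLU applied element-wise: max(0,-1)=0, max(0,1)=1, max(0,-1)=0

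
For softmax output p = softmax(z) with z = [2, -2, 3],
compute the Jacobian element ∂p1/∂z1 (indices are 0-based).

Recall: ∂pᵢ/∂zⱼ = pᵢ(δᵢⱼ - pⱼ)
∂p1/∂z1 = 0.004878

p = softmax(z) = [0.2676, 0.004902, 0.7275]
p1 = 0.004902

∂p1/∂z1 = p1(1 - p1) = 0.004902 × (1 - 0.004902) = 0.004878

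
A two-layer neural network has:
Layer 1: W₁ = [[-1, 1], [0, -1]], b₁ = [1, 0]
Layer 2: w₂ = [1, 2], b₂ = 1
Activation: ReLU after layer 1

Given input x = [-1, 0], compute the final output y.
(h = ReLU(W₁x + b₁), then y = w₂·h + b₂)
y = 3

Layer 1 pre-activation: z₁ = [2, 0]
After ReLU: h = [2, 0]
Layer 2 output: y = 1×2 + 2×0 + 1 = 3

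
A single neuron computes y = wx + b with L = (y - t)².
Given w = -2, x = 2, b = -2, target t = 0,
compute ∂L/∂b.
∂L/∂b = -12

y = wx + b = (-2)(2) + -2 = -6
∂L/∂y = 2(y - t) = 2(-6 - 0) = -12
∂y/∂b = 1
∂L/∂b = ∂L/∂y · ∂y/∂b = -12 × 1 = -12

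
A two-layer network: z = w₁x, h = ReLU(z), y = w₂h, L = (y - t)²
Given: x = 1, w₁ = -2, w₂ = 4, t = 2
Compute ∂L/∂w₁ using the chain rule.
∂L/∂w₁ = 0

Forward pass:
z = w₁x = -2×1 = -2
h = ReLU(-2) = 0
y = w₂h = 4×0 = 0

Backward pass:
∂L/∂y = 2(y - t) = 2(0 - 2) = -4
∂y/∂h = w₂ = 4
∂h/∂z = 0 (ReLU derivative)
∂z/∂w₁ = x = 1

∂L/∂w₁ = -4 × 4 × 0 × 1 = 0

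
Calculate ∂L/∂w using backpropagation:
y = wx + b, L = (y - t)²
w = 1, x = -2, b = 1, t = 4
∂L/∂w = 20

y = wx + b = (1)(-2) + 1 = -1
∂L/∂y = 2(y - t) = 2(-1 - 4) = -10
∂y/∂w = x = -2
∂L/∂w = ∂L/∂y · ∂y/∂w = -10 × -2 = 20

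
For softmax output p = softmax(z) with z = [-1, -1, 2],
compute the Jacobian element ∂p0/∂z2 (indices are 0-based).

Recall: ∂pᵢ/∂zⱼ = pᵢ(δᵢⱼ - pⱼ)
∂p0/∂z2 = -0.04118

p = softmax(z) = [0.04528, 0.04528, 0.9094]
p0 = 0.04528, p2 = 0.9094

∂p0/∂z2 = -p0 × p2 = -0.04528 × 0.9094 = -0.04118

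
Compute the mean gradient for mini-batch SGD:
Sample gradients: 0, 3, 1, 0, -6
Average gradient = -0.4

Average = (1/5)(0 + 3 + 1 + 0 + -6) = -2/5 = -0.4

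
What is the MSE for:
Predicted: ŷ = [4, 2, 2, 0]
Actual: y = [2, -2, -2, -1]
MSE = 9.25

MSE = (1/4)((4-2)² + (2--2)² + (2--2)² + (0--1)²) = (1/4)(4 + 16 + 16 + 1) = 9.25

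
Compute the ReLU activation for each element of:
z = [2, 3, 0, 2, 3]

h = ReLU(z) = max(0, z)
h = [2, 3, 0, 2, 3]

ReLU applied element-wise: max(0,2)=2, max(0,3)=3, max(0,0)=0, max(0,2)=2, max(0,3)=3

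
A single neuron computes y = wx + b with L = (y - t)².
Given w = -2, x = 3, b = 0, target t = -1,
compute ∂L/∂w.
∂L/∂w = -30

y = wx + b = (-2)(3) + 0 = -6
∂L/∂y = 2(y - t) = 2(-6 - -1) = -10
∂y/∂w = x = 3
∂L/∂w = ∂L/∂y · ∂y/∂w = -10 × 3 = -30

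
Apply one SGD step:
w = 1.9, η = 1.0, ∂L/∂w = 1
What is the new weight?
w_new = 0.9

w_new = w - η·∂L/∂w = 1.9 - 1.0×(1) = 1.9 - (1) = 0.9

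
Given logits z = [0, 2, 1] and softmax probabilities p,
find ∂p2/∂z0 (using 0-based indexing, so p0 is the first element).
∂p2/∂z0 = -0.02203

p = softmax(z) = [0.09003, 0.6652, 0.2447]
p2 = 0.2447, p0 = 0.09003

∂p2/∂z0 = -p2 × p0 = -0.2447 × 0.09003 = -0.02203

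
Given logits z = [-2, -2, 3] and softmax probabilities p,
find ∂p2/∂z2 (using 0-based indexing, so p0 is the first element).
∂p2/∂z2 = 0.01312

p = softmax(z) = [0.006648, 0.006648, 0.9867]
p2 = 0.9867

∂p2/∂z2 = p2(1 - p2) = 0.9867 × (1 - 0.9867) = 0.01312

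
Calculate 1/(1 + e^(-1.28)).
0.7824

sigmoid(1.28) = 1/(1 + e^(-1.28)) = 1/(1 + 0.278) = 0.7824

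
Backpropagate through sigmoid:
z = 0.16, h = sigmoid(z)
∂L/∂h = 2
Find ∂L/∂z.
∂L/∂z = 0.4968

σ(0.16) = 0.5399
σ'(0.16) = σ(0.16)(1 - σ(0.16)) = 0.5399 × 0.4601 = 0.2484
∂L/∂z = ∂L/∂h · σ'(z) = 2 × 0.2484 = 0.4968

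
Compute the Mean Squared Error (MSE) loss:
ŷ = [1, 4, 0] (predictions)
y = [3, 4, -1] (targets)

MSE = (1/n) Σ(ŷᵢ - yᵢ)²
MSE = 1.667

MSE = (1/3)((1-3)² + (4-4)² + (0--1)²) = (1/3)(4 + 0 + 1) = 1.667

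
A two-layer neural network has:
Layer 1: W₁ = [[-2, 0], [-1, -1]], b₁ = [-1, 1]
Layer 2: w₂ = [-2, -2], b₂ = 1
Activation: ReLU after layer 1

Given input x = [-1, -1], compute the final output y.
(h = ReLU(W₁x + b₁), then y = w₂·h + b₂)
y = -7

Layer 1 pre-activation: z₁ = [1, 3]
After ReLU: h = [1, 3]
Layer 2 output: y = -2×1 + -2×3 + 1 = -7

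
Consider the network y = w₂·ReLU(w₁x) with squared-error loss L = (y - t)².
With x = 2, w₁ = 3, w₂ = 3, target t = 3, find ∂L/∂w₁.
∂L/∂w₁ = 180

Forward pass:
z = w₁x = 3×2 = 6
h = ReLU(6) = 6
y = w₂h = 3×6 = 18

Backward pass:
∂L/∂y = 2(y - t) = 2(18 - 3) = 30
∂y/∂h = w₂ = 3
∂h/∂z = 1 (ReLU derivative)
∂z/∂w₁ = x = 2

∂L/∂w₁ = 30 × 3 × 1 × 2 = 180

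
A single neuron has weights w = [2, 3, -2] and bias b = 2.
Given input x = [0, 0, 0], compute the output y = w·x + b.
y = 2

y = (2)(0) + (3)(0) + (-2)(0) + 2 = 2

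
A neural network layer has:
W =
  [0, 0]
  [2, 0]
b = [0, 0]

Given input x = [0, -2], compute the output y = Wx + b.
y = [0, 0]

Wx = [0×0 + 0×-2, 2×0 + 0×-2]
   = [0, 0]
y = Wx + b = [0 + 0, 0 + 0] = [0, 0]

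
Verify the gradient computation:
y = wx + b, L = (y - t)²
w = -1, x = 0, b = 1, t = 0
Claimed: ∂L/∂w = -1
Incorrect

y = (-1)(0) + 1 = 1
∂L/∂y = 2(y - t) = 2(1 - 0) = 2
∂y/∂w = x = 0
∂L/∂w = 2 × 0 = 0

Claimed value: -1
Incorrect: The correct gradient is 0.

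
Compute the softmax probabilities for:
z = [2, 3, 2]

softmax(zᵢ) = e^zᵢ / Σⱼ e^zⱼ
p = [0.2119, 0.5761, 0.2119]

exp(z) = [7.389, 20.09, 7.389]
Sum = 34.86
p = [0.2119, 0.5761, 0.2119]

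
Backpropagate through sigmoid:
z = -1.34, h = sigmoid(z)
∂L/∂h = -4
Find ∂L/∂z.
∂L/∂z = -0.6578

σ(-1.34) = 0.2075
σ'(-1.34) = σ(-1.34)(1 - σ(-1.34)) = 0.2075 × 0.7925 = 0.1644
∂L/∂z = ∂L/∂h · σ'(z) = -4 × 0.1644 = -0.6578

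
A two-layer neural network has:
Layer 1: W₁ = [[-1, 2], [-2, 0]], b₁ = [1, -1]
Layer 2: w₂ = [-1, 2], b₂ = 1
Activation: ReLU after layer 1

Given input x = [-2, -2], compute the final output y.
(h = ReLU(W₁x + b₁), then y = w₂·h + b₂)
y = 7

Layer 1 pre-activation: z₁ = [-1, 3]
After ReLU: h = [0, 3]
Layer 2 output: y = -1×0 + 2×3 + 1 = 7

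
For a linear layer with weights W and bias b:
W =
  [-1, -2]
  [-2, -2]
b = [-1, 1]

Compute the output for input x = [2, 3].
y = [-9, -9]

Wx = [-1×2 + -2×3, -2×2 + -2×3]
   = [-8, -10]
y = Wx + b = [-8 + -1, -10 + 1] = [-9, -9]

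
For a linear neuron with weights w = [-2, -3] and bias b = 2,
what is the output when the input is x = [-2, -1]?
y = 9

y = (-2)(-2) + (-3)(-1) + 2 = 9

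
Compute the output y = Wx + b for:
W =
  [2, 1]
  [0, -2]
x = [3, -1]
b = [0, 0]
y = [5, 2]

Wx = [2×3 + 1×-1, 0×3 + -2×-1]
   = [5, 2]
y = Wx + b = [5 + 0, 2 + 0] = [5, 2]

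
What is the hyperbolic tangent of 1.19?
0.8306

tanh(1.19) = (e^(1.19) - e^(-1.19))/(e^(1.19) + e^(-1.19)) = 0.8306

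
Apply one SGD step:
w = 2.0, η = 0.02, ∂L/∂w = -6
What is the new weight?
w_new = 2.12

w_new = w - η·∂L/∂w = 2.0 - 0.02×(-6) = 2.0 - (-0.12) = 2.12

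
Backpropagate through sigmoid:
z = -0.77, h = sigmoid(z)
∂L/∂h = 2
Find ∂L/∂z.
∂L/∂z = 0.4326

σ(-0.77) = 0.3165
σ'(-0.77) = σ(-0.77)(1 - σ(-0.77)) = 0.3165 × 0.6835 = 0.2163
∂L/∂z = ∂L/∂h · σ'(z) = 2 × 0.2163 = 0.4326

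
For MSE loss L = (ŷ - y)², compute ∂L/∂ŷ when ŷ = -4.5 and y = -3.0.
∂L/∂ŷ = -3.0

∂L/∂ŷ = 2(ŷ - y) = 2(-4.5 - -3.0) = 2(-1.5) = -3.0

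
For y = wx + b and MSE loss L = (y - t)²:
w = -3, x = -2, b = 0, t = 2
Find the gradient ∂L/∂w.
∂L/∂w = -16

y = wx + b = (-3)(-2) + 0 = 6
∂L/∂y = 2(y - t) = 2(6 - 2) = 8
∂y/∂w = x = -2
∂L/∂w = ∂L/∂y · ∂y/∂w = 8 × -2 = -16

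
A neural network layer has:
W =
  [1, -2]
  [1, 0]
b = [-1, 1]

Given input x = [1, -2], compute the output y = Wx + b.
y = [4, 2]

Wx = [1×1 + -2×-2, 1×1 + 0×-2]
   = [5, 1]
y = Wx + b = [5 + -1, 1 + 1] = [4, 2]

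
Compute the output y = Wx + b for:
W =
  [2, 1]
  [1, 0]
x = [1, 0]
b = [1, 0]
y = [3, 1]

Wx = [2×1 + 1×0, 1×1 + 0×0]
   = [2, 1]
y = Wx + b = [2 + 1, 1 + 0] = [3, 1]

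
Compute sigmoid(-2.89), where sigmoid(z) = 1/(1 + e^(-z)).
0.05265

sigmoid(-2.89) = 1/(1 + e^(2.89)) = 1/(1 + 17.99) = 0.05265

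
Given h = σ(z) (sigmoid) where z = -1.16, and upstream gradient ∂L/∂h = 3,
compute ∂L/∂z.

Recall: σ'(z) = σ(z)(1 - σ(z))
∂L/∂z = 0.5451

σ(-1.16) = 0.2387
σ'(-1.16) = σ(-1.16)(1 - σ(-1.16)) = 0.2387 × 0.7613 = 0.1817
∂L/∂z = ∂L/∂h · σ'(z) = 3 × 0.1817 = 0.5451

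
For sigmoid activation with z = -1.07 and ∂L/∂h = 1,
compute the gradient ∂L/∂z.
∂L/∂z = 0.1902

σ(-1.07) = 0.2554
σ'(-1.07) = σ(-1.07)(1 - σ(-1.07)) = 0.2554 × 0.7446 = 0.1902
∂L/∂z = ∂L/∂h · σ'(z) = 1 × 0.1902 = 0.1902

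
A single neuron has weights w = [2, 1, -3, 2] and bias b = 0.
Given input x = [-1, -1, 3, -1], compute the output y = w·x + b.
y = -14

y = (2)(-1) + (1)(-1) + (-3)(3) + (2)(-1) + 0 = -14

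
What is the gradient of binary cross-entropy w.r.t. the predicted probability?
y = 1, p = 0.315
∂L/∂p = -3.175

∂L/∂p = -y/p + (1-y)/(1-p) = -1/0.315 + 0 = -3.175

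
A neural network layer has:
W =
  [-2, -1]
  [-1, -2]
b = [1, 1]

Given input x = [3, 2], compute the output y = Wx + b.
y = [-7, -6]

Wx = [-2×3 + -1×2, -1×3 + -2×2]
   = [-8, -7]
y = Wx + b = [-8 + 1, -7 + 1] = [-7, -6]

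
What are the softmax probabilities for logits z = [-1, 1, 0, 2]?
p = [0.0321, 0.2369, 0.0871, 0.6439]

exp(z) = [0.3679, 2.718, 1, 7.389]
Sum = 11.48
p = [0.0321, 0.2369, 0.0871, 0.6439]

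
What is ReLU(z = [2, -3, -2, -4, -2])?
h = [2, 0, 0, 0, 0]

ReLU applied element-wise: max(0,2)=2, max(0,-3)=0, max(0,-2)=0, max(0,-4)=0, max(0,-2)=0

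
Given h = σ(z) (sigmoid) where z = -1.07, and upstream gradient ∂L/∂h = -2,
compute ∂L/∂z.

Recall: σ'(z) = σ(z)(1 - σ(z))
∂L/∂z = -0.3803

σ(-1.07) = 0.2554
σ'(-1.07) = σ(-1.07)(1 - σ(-1.07)) = 0.2554 × 0.7446 = 0.1902
∂L/∂z = ∂L/∂h · σ'(z) = -2 × 0.1902 = -0.3803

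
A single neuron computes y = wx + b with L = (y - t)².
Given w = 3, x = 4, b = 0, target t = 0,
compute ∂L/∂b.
∂L/∂b = 24

y = wx + b = (3)(4) + 0 = 12
∂L/∂y = 2(y - t) = 2(12 - 0) = 24
∂y/∂b = 1
∂L/∂b = ∂L/∂y · ∂y/∂b = 24 × 1 = 24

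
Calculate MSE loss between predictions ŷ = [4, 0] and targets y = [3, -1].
MSE = 1

MSE = (1/2)((4-3)² + (0--1)²) = (1/2)(1 + 1) = 1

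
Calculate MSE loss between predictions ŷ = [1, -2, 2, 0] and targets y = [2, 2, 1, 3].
MSE = 6.75

MSE = (1/4)((1-2)² + (-2-2)² + (2-1)² + (0-3)²) = (1/4)(1 + 16 + 1 + 9) = 6.75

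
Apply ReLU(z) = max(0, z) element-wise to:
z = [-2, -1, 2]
h = [0, 0, 2]

ReLU applied element-wise: max(0,-2)=0, max(0,-1)=0, max(0,2)=2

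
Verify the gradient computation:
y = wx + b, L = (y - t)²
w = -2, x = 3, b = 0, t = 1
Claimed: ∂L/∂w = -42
Correct

y = (-2)(3) + 0 = -6
∂L/∂y = 2(y - t) = 2(-6 - 1) = -14
∂y/∂w = x = 3
∂L/∂w = -14 × 3 = -42

Claimed value: -42
Correct: The correct gradient is -42.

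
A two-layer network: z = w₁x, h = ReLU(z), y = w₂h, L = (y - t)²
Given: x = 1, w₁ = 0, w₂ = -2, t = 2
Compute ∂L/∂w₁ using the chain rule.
∂L/∂w₁ = 0

Forward pass:
z = w₁x = 0×1 = 0
h = ReLU(0) = 0
y = w₂h = -2×0 = 0

Backward pass:
∂L/∂y = 2(y - t) = 2(0 - 2) = -4
∂y/∂h = w₂ = -2
∂h/∂z = 0 (ReLU derivative)
∂z/∂w₁ = x = 1

∂L/∂w₁ = -4 × -2 × 0 × 1 = 0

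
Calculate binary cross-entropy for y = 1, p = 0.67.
L = 0.4005

L = -1·log(0.67) - 0·log(0.33) = -log(0.67) = 0.4005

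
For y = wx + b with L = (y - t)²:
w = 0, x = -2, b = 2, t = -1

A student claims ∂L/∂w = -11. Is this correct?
Incorrect

y = (0)(-2) + 2 = 2
∂L/∂y = 2(y - t) = 2(2 - -1) = 6
∂y/∂w = x = -2
∂L/∂w = 6 × -2 = -12

Claimed value: -11
Incorrect: The correct gradient is -12.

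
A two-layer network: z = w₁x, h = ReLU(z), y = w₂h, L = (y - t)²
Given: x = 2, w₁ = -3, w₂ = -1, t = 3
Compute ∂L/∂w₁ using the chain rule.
∂L/∂w₁ = 0

Forward pass:
z = w₁x = -3×2 = -6
h = ReLU(-6) = 0
y = w₂h = -1×0 = 0

Backward pass:
∂L/∂y = 2(y - t) = 2(0 - 3) = -6
∂y/∂h = w₂ = -1
∂h/∂z = 0 (ReLU derivative)
∂z/∂w₁ = x = 2

∂L/∂w₁ = -6 × -1 × 0 × 2 = 0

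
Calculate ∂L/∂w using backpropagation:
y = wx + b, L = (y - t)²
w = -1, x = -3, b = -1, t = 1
∂L/∂w = -6

y = wx + b = (-1)(-3) + -1 = 2
∂L/∂y = 2(y - t) = 2(2 - 1) = 2
∂y/∂w = x = -3
∂L/∂w = ∂L/∂y · ∂y/∂w = 2 × -3 = -6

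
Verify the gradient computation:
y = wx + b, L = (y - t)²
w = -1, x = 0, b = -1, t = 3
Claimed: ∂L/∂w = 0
Correct

y = (-1)(0) + -1 = -1
∂L/∂y = 2(y - t) = 2(-1 - 3) = -8
∂y/∂w = x = 0
∂L/∂w = -8 × 0 = 0

Claimed value: 0
Correct: The correct gradient is 0.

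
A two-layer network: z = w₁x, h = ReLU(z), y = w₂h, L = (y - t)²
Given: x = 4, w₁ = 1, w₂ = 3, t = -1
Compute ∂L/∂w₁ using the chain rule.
∂L/∂w₁ = 312

Forward pass:
z = w₁x = 1×4 = 4
h = ReLU(4) = 4
y = w₂h = 3×4 = 12

Backward pass:
∂L/∂y = 2(y - t) = 2(12 - -1) = 26
∂y/∂h = w₂ = 3
∂h/∂z = 1 (ReLU derivative)
∂z/∂w₁ = x = 4

∂L/∂w₁ = 26 × 3 × 1 × 4 = 312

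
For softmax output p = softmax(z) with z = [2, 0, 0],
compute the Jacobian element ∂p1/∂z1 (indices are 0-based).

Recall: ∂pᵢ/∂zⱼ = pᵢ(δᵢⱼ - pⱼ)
∂p1/∂z1 = 0.09516

p = softmax(z) = [0.787, 0.1065, 0.1065]
p1 = 0.1065

∂p1/∂z1 = p1(1 - p1) = 0.1065 × (1 - 0.1065) = 0.09516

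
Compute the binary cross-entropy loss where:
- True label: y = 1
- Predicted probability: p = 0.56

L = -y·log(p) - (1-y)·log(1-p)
L = 0.5798

L = -1·log(0.56) - 0·log(0.44) = -log(0.56) = 0.5798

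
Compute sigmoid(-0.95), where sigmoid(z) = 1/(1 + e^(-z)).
0.2789

sigmoid(-0.95) = 1/(1 + e^(0.95)) = 1/(1 + 2.586) = 0.2789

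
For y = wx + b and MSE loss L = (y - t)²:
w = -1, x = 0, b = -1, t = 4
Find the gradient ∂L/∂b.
∂L/∂b = -10

y = wx + b = (-1)(0) + -1 = -1
∂L/∂y = 2(y - t) = 2(-1 - 4) = -10
∂y/∂b = 1
∂L/∂b = ∂L/∂y · ∂y/∂b = -10 × 1 = -10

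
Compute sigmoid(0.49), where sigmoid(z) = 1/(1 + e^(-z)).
0.6201

sigmoid(0.49) = 1/(1 + e^(-0.49)) = 1/(1 + 0.6126) = 0.6201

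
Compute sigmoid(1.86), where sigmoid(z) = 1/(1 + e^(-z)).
0.8653

sigmoid(1.86) = 1/(1 + e^(-1.86)) = 1/(1 + 0.1557) = 0.8653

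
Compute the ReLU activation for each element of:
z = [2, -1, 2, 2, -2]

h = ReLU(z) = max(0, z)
h = [2, 0, 2, 2, 0]

ReLU applied element-wise: max(0,2)=2, max(0,-1)=0, max(0,2)=2, max(0,2)=2, max(0,-2)=0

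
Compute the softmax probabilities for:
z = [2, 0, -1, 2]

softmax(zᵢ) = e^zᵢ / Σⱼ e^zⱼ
p = [0.4576, 0.0619, 0.0228, 0.4576]

exp(z) = [7.389, 1, 0.3679, 7.389]
Sum = 16.15
p = [0.4576, 0.0619, 0.0228, 0.4576]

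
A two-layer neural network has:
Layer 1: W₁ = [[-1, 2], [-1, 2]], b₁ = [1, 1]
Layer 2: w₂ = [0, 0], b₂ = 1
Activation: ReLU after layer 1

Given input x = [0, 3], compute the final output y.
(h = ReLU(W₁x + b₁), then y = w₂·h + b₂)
y = 1

Layer 1 pre-activation: z₁ = [7, 7]
After ReLU: h = [7, 7]
Layer 2 output: y = 0×7 + 0×7 + 1 = 1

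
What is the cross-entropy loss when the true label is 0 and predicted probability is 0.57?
L = 0.844

L = -0·log(0.57) - 1·log(0.43) = -log(0.43) = 0.844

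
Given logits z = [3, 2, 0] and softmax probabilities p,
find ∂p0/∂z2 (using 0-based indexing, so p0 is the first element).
∂p0/∂z2 = -0.02477

p = softmax(z) = [0.7054, 0.2595, 0.03512]
p0 = 0.7054, p2 = 0.03512

∂p0/∂z2 = -p0 × p2 = -0.7054 × 0.03512 = -0.02477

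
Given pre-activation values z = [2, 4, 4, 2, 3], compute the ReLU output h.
h = [2, 4, 4, 2, 3]

ReLU applied element-wise: max(0,2)=2, max(0,4)=4, max(0,4)=4, max(0,2)=2, max(0,3)=3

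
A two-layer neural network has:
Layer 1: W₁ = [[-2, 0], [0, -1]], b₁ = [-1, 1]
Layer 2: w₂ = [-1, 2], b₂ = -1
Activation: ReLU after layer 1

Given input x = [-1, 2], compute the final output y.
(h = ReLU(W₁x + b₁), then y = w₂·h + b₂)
y = -2

Layer 1 pre-activation: z₁ = [1, -1]
After ReLU: h = [1, 0]
Layer 2 output: y = -1×1 + 2×0 + -1 = -2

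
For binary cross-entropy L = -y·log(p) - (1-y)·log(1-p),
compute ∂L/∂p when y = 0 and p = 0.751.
∂L/∂p = 4.016

∂L/∂p = -y/p + (1-y)/(1-p) = 0 + 1/0.249 = 4.016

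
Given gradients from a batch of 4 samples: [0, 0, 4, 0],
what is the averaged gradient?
Average gradient = 1

Average = (1/4)(0 + 0 + 4 + 0) = 4/4 = 1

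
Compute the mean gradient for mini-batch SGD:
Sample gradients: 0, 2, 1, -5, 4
Average gradient = 0.4

Average = (1/5)(0 + 2 + 1 + -5 + 4) = 2/5 = 0.4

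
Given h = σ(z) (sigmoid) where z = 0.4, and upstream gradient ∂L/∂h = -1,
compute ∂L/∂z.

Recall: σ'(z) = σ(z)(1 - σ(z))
∂L/∂z = -0.2403

σ(0.4) = 0.5987
σ'(0.4) = σ(0.4)(1 - σ(0.4)) = 0.5987 × 0.4013 = 0.2403
∂L/∂z = ∂L/∂h · σ'(z) = -1 × 0.2403 = -0.2403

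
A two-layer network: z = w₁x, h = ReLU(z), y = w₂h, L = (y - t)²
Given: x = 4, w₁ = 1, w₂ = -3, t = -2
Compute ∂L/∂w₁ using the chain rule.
∂L/∂w₁ = 240

Forward pass:
z = w₁x = 1×4 = 4
h = ReLU(4) = 4
y = w₂h = -3×4 = -12

Backward pass:
∂L/∂y = 2(y - t) = 2(-12 - -2) = -20
∂y/∂h = w₂ = -3
∂h/∂z = 1 (ReLU derivative)
∂z/∂w₁ = x = 4

∂L/∂w₁ = -20 × -3 × 1 × 4 = 240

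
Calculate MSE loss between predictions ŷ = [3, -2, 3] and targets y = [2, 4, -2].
MSE = 20.67

MSE = (1/3)((3-2)² + (-2-4)² + (3--2)²) = (1/3)(1 + 36 + 25) = 20.67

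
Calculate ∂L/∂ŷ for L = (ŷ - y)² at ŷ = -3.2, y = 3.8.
∂L/∂ŷ = -14.0

∂L/∂ŷ = 2(ŷ - y) = 2(-3.2 - 3.8) = 2(-7.0) = -14.0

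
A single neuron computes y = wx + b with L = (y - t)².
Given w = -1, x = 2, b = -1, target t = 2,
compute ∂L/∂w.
∂L/∂w = -20

y = wx + b = (-1)(2) + -1 = -3
∂L/∂y = 2(y - t) = 2(-3 - 2) = -10
∂y/∂w = x = 2
∂L/∂w = ∂L/∂y · ∂y/∂w = -10 × 2 = -20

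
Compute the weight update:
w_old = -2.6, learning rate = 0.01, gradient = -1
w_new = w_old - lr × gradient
w_new = -2.59

w_new = w - η·∂L/∂w = -2.6 - 0.01×(-1) = -2.6 - (-0.01) = -2.59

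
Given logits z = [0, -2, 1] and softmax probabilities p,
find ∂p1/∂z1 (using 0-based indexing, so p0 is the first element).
∂p1/∂z1 = 0.03389

p = softmax(z) = [0.2595, 0.03512, 0.7054]
p1 = 0.03512

∂p1/∂z1 = p1(1 - p1) = 0.03512 × (1 - 0.03512) = 0.03389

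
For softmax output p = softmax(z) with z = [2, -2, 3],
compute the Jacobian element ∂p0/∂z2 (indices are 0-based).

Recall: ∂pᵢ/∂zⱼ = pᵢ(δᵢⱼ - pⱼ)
∂p0/∂z2 = -0.1947

p = softmax(z) = [0.2676, 0.004902, 0.7275]
p0 = 0.2676, p2 = 0.7275

∂p0/∂z2 = -p0 × p2 = -0.2676 × 0.7275 = -0.1947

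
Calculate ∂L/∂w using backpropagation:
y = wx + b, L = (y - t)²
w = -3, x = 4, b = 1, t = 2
∂L/∂w = -104

y = wx + b = (-3)(4) + 1 = -11
∂L/∂y = 2(y - t) = 2(-11 - 2) = -26
∂y/∂w = x = 4
∂L/∂w = ∂L/∂y · ∂y/∂w = -26 × 4 = -104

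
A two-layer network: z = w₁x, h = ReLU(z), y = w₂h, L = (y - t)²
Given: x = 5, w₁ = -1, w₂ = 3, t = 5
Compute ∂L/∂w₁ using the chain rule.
∂L/∂w₁ = 0

Forward pass:
z = w₁x = -1×5 = -5
h = ReLU(-5) = 0
y = w₂h = 3×0 = 0

Backward pass:
∂L/∂y = 2(y - t) = 2(0 - 5) = -10
∂y/∂h = w₂ = 3
∂h/∂z = 0 (ReLU derivative)
∂z/∂w₁ = x = 5

∂L/∂w₁ = -10 × 3 × 0 × 5 = 0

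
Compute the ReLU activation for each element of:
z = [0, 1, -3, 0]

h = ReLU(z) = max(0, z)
h = [0, 1, 0, 0]

ReLU applied element-wise: max(0,0)=0, max(0,1)=1, max(0,-3)=0, max(0,0)=0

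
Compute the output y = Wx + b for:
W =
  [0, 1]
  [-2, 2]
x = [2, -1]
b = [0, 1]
y = [-1, -5]

Wx = [0×2 + 1×-1, -2×2 + 2×-1]
   = [-1, -6]
y = Wx + b = [-1 + 0, -6 + 1] = [-1, -5]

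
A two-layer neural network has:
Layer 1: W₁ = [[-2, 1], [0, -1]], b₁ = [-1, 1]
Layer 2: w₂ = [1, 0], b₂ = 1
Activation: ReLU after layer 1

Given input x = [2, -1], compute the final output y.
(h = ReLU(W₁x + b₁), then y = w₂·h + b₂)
y = 1

Layer 1 pre-activation: z₁ = [-6, 2]
After ReLU: h = [0, 2]
Layer 2 output: y = 1×0 + 0×2 + 1 = 1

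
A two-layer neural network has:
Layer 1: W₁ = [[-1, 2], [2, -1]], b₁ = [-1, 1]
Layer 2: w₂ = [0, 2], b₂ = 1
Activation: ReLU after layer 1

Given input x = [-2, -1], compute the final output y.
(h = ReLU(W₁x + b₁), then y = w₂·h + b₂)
y = 1

Layer 1 pre-activation: z₁ = [-1, -2]
After ReLU: h = [0, 0]
Layer 2 output: y = 0×0 + 2×0 + 1 = 1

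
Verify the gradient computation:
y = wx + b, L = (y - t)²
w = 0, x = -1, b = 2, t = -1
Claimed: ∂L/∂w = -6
Correct

y = (0)(-1) + 2 = 2
∂L/∂y = 2(y - t) = 2(2 - -1) = 6
∂y/∂w = x = -1
∂L/∂w = 6 × -1 = -6

Claimed value: -6
Correct: The correct gradient is -6.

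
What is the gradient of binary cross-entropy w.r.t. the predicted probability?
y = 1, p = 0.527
∂L/∂p = -1.898

∂L/∂p = -y/p + (1-y)/(1-p) = -1/0.527 + 0 = -1.898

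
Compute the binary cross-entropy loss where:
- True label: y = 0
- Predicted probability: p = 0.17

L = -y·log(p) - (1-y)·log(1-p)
L = 0.1863

L = -0·log(0.17) - 1·log(0.83) = -log(0.83) = 0.1863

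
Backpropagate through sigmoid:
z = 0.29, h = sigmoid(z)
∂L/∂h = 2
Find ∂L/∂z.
∂L/∂z = 0.4896

σ(0.29) = 0.572
σ'(0.29) = σ(0.29)(1 - σ(0.29)) = 0.572 × 0.428 = 0.2448
∂L/∂z = ∂L/∂h · σ'(z) = 2 × 0.2448 = 0.4896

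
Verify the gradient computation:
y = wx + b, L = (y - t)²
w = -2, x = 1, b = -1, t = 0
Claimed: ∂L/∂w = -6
Correct

y = (-2)(1) + -1 = -3
∂L/∂y = 2(y - t) = 2(-3 - 0) = -6
∂y/∂w = x = 1
∂L/∂w = -6 × 1 = -6

Claimed value: -6
Correct: The correct gradient is -6.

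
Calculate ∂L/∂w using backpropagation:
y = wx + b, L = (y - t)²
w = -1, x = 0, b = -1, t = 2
∂L/∂w = 0

y = wx + b = (-1)(0) + -1 = -1
∂L/∂y = 2(y - t) = 2(-1 - 2) = -6
∂y/∂w = x = 0
∂L/∂w = ∂L/∂y · ∂y/∂w = -6 × 0 = 0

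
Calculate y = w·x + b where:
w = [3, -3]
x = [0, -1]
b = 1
y = 4

y = (3)(0) + (-3)(-1) + 1 = 4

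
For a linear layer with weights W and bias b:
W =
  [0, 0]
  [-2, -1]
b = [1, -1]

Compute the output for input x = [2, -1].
y = [1, -4]

Wx = [0×2 + 0×-1, -2×2 + -1×-1]
   = [0, -3]
y = Wx + b = [0 + 1, -3 + -1] = [1, -4]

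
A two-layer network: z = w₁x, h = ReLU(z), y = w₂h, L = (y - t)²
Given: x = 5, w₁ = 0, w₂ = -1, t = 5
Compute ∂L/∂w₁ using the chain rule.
∂L/∂w₁ = 0

Forward pass:
z = w₁x = 0×5 = 0
h = ReLU(0) = 0
y = w₂h = -1×0 = 0

Backward pass:
∂L/∂y = 2(y - t) = 2(0 - 5) = -10
∂y/∂h = w₂ = -1
∂h/∂z = 0 (ReLU derivative)
∂z/∂w₁ = x = 5

∂L/∂w₁ = -10 × -1 × 0 × 5 = 0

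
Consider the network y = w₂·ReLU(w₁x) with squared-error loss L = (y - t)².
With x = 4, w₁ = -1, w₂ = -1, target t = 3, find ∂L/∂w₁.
∂L/∂w₁ = 0

Forward pass:
z = w₁x = -1×4 = -4
h = ReLU(-4) = 0
y = w₂h = -1×0 = 0

Backward pass:
∂L/∂y = 2(y - t) = 2(0 - 3) = -6
∂y/∂h = w₂ = -1
∂h/∂z = 0 (ReLU derivative)
∂z/∂w₁ = x = 4

∂L/∂w₁ = -6 × -1 × 0 × 4 = 0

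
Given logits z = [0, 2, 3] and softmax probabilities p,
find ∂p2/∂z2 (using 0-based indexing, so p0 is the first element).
∂p2/∂z2 = 0.2078

p = softmax(z) = [0.03512, 0.2595, 0.7054]
p2 = 0.7054

∂p2/∂z2 = p2(1 - p2) = 0.7054 × (1 - 0.7054) = 0.2078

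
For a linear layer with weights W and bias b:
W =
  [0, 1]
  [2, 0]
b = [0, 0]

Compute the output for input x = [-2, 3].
y = [3, -4]

Wx = [0×-2 + 1×3, 2×-2 + 0×3]
   = [3, -4]
y = Wx + b = [3 + 0, -4 + 0] = [3, -4]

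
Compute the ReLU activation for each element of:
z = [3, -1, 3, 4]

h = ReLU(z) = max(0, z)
h = [3, 0, 3, 4]

ReLU applied element-wise: max(0,3)=3, max(0,-1)=0, max(0,3)=3, max(0,4)=4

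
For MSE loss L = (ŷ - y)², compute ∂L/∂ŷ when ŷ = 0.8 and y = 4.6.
∂L/∂ŷ = -7.6

∂L/∂ŷ = 2(ŷ - y) = 2(0.8 - 4.6) = 2(-3.8) = -7.6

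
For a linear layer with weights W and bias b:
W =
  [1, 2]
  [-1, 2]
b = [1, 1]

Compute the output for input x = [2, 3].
y = [9, 5]

Wx = [1×2 + 2×3, -1×2 + 2×3]
   = [8, 4]
y = Wx + b = [8 + 1, 4 + 1] = [9, 5]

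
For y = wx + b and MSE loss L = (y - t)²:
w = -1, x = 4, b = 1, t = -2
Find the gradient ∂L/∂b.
∂L/∂b = -2

y = wx + b = (-1)(4) + 1 = -3
∂L/∂y = 2(y - t) = 2(-3 - -2) = -2
∂y/∂b = 1
∂L/∂b = ∂L/∂y · ∂y/∂b = -2 × 1 = -2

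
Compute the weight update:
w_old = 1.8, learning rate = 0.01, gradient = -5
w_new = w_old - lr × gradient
w_new = 1.85

w_new = w - η·∂L/∂w = 1.8 - 0.01×(-5) = 1.8 - (-0.05) = 1.85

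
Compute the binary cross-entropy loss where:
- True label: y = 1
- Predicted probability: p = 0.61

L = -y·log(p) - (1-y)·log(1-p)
L = 0.4943

L = -1·log(0.61) - 0·log(0.39) = -log(0.61) = 0.4943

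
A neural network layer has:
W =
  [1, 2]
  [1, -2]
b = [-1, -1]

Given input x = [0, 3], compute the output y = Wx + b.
y = [5, -7]

Wx = [1×0 + 2×3, 1×0 + -2×3]
   = [6, -6]
y = Wx + b = [6 + -1, -6 + -1] = [5, -7]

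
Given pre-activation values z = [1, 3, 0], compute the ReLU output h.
h = [1, 3, 0]

ReLU applied element-wise: max(0,1)=1, max(0,3)=3, max(0,0)=0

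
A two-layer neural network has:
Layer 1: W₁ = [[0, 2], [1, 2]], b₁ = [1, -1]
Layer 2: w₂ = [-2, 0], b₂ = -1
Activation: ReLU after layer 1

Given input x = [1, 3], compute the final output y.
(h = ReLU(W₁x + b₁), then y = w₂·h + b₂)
y = -15

Layer 1 pre-activation: z₁ = [7, 6]
After ReLU: h = [7, 6]
Layer 2 output: y = -2×7 + 0×6 + -1 = -15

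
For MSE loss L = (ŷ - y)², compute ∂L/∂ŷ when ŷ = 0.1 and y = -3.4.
∂L/∂ŷ = 7.0

∂L/∂ŷ = 2(ŷ - y) = 2(0.1 - -3.4) = 2(3.5) = 7.0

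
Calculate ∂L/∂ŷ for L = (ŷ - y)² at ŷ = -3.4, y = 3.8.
∂L/∂ŷ = -14.4

∂L/∂ŷ = 2(ŷ - y) = 2(-3.4 - 3.8) = 2(-7.2) = -14.4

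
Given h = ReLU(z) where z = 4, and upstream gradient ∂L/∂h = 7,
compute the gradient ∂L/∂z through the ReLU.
∂L/∂z = 7

h = ReLU(4) = 4
Since z > 0: ∂h/∂z = 1
∂L/∂z = ∂L/∂h · ∂h/∂z = 7 × 1 = 7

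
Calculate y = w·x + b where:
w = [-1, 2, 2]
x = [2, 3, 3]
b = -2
y = 8

y = (-1)(2) + (2)(3) + (2)(3) + -2 = 8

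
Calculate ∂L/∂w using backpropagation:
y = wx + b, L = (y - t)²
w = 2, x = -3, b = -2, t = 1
∂L/∂w = 54

y = wx + b = (2)(-3) + -2 = -8
∂L/∂y = 2(y - t) = 2(-8 - 1) = -18
∂y/∂w = x = -3
∂L/∂w = ∂L/∂y · ∂y/∂w = -18 × -3 = 54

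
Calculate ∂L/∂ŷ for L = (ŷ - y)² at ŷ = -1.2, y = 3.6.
∂L/∂ŷ = -9.6

∂L/∂ŷ = 2(ŷ - y) = 2(-1.2 - 3.6) = 2(-4.8) = -9.6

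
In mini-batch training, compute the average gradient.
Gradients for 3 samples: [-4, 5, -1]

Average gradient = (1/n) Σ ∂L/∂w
Average gradient = 0

Average = (1/3)(-4 + 5 + -1) = 0/3 = 0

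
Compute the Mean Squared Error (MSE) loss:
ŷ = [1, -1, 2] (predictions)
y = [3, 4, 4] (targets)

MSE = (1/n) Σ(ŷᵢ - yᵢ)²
MSE = 11

MSE = (1/3)((1-3)² + (-1-4)² + (2-4)²) = (1/3)(4 + 25 + 4) = 11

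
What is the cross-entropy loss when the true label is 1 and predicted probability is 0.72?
L = 0.3285

L = -1·log(0.72) - 0·log(0.28) = -log(0.72) = 0.3285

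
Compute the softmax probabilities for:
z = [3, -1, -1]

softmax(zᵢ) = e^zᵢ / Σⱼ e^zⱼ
p = [0.9647, 0.0177, 0.0177]

exp(z) = [20.09, 0.3679, 0.3679]
Sum = 20.82
p = [0.9647, 0.0177, 0.0177]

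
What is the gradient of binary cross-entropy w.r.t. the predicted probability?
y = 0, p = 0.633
∂L/∂p = 2.725

∂L/∂p = -y/p + (1-y)/(1-p) = 0 + 1/0.367 = 2.725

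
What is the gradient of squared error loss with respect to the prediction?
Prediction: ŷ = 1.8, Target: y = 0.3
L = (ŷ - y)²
∂L/∂ŷ = 3.0

∂L/∂ŷ = 2(ŷ - y) = 2(1.8 - 0.3) = 2(1.5) = 3.0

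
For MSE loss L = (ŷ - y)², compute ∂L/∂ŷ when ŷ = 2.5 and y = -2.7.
∂L/∂ŷ = 10.4

∂L/∂ŷ = 2(ŷ - y) = 2(2.5 - -2.7) = 2(5.2) = 10.4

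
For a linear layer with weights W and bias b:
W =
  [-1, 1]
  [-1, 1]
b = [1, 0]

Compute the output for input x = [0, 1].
y = [2, 1]

Wx = [-1×0 + 1×1, -1×0 + 1×1]
   = [1, 1]
y = Wx + b = [1 + 1, 1 + 0] = [2, 1]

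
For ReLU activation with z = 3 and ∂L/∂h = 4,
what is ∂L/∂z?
∂L/∂z = 4

h = ReLU(3) = 3
Since z > 0: ∂h/∂z = 1
∂L/∂z = ∂L/∂h · ∂h/∂z = 4 × 1 = 4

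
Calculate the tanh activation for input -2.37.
-0.9827

tanh(-2.37) = (e^(-2.37) - e^(2.37))/(e^(-2.37) + e^(2.37)) = -0.9827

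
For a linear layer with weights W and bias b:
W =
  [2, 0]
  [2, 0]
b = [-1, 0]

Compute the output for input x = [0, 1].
y = [-1, 0]

Wx = [2×0 + 0×1, 2×0 + 0×1]
   = [0, 0]
y = Wx + b = [0 + -1, 0 + 0] = [-1, 0]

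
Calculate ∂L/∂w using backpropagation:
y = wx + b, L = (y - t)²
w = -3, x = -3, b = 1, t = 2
∂L/∂w = -48

y = wx + b = (-3)(-3) + 1 = 10
∂L/∂y = 2(y - t) = 2(10 - 2) = 16
∂y/∂w = x = -3
∂L/∂w = ∂L/∂y · ∂y/∂w = 16 × -3 = -48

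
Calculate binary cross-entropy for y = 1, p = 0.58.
L = 0.5447

L = -1·log(0.58) - 0·log(0.42) = -log(0.58) = 0.5447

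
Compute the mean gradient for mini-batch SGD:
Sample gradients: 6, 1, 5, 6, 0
Average gradient = 3.6

Average = (1/5)(6 + 1 + 5 + 6 + 0) = 18/5 = 3.6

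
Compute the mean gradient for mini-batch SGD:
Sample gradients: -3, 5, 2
Average gradient = 1.333

Average = (1/3)(-3 + 5 + 2) = 4/3 = 1.333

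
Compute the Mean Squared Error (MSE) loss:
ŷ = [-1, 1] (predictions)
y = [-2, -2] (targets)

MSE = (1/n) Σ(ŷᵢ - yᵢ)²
MSE = 5

MSE = (1/2)((-1--2)² + (1--2)²) = (1/2)(1 + 9) = 5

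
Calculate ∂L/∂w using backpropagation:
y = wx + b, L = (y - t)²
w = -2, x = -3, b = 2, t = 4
∂L/∂w = -24

y = wx + b = (-2)(-3) + 2 = 8
∂L/∂y = 2(y - t) = 2(8 - 4) = 8
∂y/∂w = x = -3
∂L/∂w = ∂L/∂y · ∂y/∂w = 8 × -3 = -24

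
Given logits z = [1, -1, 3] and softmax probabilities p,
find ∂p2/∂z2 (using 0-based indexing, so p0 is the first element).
∂p2/∂z2 = 0.1154

p = softmax(z) = [0.1173, 0.01588, 0.8668]
p2 = 0.8668

∂p2/∂z2 = p2(1 - p2) = 0.8668 × (1 - 0.8668) = 0.1154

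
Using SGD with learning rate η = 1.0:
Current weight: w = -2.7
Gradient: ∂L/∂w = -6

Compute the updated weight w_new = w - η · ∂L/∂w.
w_new = 3.3

w_new = w - η·∂L/∂w = -2.7 - 1.0×(-6) = -2.7 - (-6) = 3.3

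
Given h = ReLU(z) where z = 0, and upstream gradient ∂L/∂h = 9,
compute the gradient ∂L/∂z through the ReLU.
∂L/∂z = 0

h = ReLU(0) = 0
At z = 0: ∂h/∂z = 0 (by convention)
∂L/∂z = ∂L/∂h · ∂h/∂z = 9 × 0 = 0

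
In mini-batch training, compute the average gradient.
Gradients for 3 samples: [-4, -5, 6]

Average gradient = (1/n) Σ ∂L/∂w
Average gradient = -1

Average = (1/3)(-4 + -5 + 6) = -3/3 = -1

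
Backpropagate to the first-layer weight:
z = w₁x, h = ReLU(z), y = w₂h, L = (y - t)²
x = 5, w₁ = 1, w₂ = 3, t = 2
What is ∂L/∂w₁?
∂L/∂w₁ = 390

Forward pass:
z = w₁x = 1×5 = 5
h = ReLU(5) = 5
y = w₂h = 3×5 = 15

Backward pass:
∂L/∂y = 2(y - t) = 2(15 - 2) = 26
∂y/∂h = w₂ = 3
∂h/∂z = 1 (ReLU derivative)
∂z/∂w₁ = x = 5

∂L/∂w₁ = 26 × 3 × 1 × 5 = 390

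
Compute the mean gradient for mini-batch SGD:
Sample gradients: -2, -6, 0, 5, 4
Average gradient = 0.2

Average = (1/5)(-2 + -6 + 0 + 5 + 4) = 1/5 = 0.2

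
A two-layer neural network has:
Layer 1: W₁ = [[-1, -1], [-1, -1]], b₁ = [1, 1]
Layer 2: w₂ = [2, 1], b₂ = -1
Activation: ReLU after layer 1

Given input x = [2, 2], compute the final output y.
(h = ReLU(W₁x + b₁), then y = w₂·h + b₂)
y = -1

Layer 1 pre-activation: z₁ = [-3, -3]
After ReLU: h = [0, 0]
Layer 2 output: y = 2×0 + 1×0 + -1 = -1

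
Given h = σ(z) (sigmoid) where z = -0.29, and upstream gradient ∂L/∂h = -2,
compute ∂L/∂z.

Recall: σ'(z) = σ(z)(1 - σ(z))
∂L/∂z = -0.4896

σ(-0.29) = 0.428
σ'(-0.29) = σ(-0.29)(1 - σ(-0.29)) = 0.428 × 0.572 = 0.2448
∂L/∂z = ∂L/∂h · σ'(z) = -2 × 0.2448 = -0.4896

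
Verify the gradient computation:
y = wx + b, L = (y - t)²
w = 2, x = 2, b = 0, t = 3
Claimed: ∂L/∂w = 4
Correct

y = (2)(2) + 0 = 4
∂L/∂y = 2(y - t) = 2(4 - 3) = 2
∂y/∂w = x = 2
∂L/∂w = 2 × 2 = 4

Claimed value: 4
Correct: The correct gradient is 4.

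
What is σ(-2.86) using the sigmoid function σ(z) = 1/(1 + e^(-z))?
0.05417

sigmoid(-2.86) = 1/(1 + e^(2.86)) = 1/(1 + 17.46) = 0.05417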